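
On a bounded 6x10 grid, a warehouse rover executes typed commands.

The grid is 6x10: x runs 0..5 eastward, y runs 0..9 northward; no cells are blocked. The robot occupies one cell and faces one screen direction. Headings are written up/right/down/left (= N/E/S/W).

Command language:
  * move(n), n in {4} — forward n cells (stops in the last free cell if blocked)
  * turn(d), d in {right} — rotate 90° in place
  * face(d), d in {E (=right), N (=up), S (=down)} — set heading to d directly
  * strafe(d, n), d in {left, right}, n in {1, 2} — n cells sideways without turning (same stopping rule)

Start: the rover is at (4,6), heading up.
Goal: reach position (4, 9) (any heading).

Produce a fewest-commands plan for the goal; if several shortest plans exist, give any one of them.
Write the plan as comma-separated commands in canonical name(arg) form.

move(4)

start: at (4,6), heading up
[1] after move(4): at (4,9), heading up
shorter routes all fall short; 1 is best.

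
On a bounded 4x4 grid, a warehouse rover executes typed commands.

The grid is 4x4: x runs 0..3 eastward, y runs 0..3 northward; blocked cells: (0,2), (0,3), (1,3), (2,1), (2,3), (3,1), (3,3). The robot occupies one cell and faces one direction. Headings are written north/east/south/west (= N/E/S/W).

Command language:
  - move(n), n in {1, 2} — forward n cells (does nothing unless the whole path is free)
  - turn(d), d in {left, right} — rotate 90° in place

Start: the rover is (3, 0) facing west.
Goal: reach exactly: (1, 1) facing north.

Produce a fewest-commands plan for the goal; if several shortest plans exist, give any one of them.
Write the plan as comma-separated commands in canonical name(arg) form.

begin: (3, 0) facing west
1. move(2) → (1, 0) facing west
2. turn(right) → (1, 0) facing north
3. move(1) → (1, 1) facing north
no 2-step plan works, so 3 is optimal.

move(2), turn(right), move(1)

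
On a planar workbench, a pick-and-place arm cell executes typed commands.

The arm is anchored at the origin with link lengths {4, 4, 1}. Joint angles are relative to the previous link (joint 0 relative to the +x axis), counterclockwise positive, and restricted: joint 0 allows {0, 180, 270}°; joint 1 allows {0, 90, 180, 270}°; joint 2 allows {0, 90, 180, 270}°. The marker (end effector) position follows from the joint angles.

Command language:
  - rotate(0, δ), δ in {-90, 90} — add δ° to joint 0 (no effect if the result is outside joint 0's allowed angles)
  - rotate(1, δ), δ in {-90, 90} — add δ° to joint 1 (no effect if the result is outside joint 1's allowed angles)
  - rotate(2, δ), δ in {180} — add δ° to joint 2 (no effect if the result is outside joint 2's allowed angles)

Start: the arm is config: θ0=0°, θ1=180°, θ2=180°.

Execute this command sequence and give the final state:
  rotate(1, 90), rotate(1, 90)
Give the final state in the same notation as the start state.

config: θ0=0°, θ1=0°, θ2=180°

begin: config: θ0=0°, θ1=180°, θ2=180°
[1] after rotate(1, 90): config: θ0=0°, θ1=270°, θ2=180°
[2] after rotate(1, 90): config: θ0=0°, θ1=0°, θ2=180°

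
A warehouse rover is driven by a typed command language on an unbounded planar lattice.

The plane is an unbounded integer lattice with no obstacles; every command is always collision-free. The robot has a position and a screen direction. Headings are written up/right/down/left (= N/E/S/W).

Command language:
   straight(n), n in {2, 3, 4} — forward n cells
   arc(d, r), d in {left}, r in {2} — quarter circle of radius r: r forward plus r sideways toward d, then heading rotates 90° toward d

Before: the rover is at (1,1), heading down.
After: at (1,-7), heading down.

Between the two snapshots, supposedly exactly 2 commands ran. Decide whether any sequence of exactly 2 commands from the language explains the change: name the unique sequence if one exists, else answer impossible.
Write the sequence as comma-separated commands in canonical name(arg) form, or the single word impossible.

straight(4), straight(4)

key: heading stays S — no command in the sequence turns
from: at (1,1), heading down
[1] after straight(4): at (1,-3), heading down
[2] after straight(4): at (1,-7), heading down
no other 2-command option fits: unique.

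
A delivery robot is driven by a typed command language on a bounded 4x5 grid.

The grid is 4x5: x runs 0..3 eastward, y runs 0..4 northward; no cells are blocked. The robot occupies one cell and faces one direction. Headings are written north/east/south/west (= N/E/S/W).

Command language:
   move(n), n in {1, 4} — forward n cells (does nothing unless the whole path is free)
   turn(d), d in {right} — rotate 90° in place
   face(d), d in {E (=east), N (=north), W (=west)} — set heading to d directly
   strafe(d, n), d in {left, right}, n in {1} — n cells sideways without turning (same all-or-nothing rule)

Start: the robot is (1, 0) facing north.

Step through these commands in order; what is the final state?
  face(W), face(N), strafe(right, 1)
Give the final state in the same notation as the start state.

begin: (1, 0) facing north
t=1 face(W) ⇒ (1, 0) facing west
t=2 face(N) ⇒ (1, 0) facing north
t=3 strafe(right, 1) ⇒ (2, 0) facing north

(2, 0) facing north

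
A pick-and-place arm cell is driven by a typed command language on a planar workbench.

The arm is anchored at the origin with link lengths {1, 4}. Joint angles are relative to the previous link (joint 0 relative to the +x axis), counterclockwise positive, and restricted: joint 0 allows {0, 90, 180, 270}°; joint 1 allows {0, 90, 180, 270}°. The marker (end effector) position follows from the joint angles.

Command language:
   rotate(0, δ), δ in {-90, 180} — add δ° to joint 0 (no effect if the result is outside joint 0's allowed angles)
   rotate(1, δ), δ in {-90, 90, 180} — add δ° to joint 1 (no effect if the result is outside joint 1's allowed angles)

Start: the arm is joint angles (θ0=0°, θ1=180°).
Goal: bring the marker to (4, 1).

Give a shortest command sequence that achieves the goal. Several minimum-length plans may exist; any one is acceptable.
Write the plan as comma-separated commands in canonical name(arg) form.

rotate(0, 180), rotate(1, 90), rotate(0, -90)

begin: joint angles (θ0=0°, θ1=180°)
step 1 (rotate(0, 180)): joint angles (θ0=180°, θ1=180°)
step 2 (rotate(1, 90)): joint angles (θ0=180°, θ1=270°)
step 3 (rotate(0, -90)): joint angles (θ0=90°, θ1=270°)
shorter routes all fall short; 3 is best.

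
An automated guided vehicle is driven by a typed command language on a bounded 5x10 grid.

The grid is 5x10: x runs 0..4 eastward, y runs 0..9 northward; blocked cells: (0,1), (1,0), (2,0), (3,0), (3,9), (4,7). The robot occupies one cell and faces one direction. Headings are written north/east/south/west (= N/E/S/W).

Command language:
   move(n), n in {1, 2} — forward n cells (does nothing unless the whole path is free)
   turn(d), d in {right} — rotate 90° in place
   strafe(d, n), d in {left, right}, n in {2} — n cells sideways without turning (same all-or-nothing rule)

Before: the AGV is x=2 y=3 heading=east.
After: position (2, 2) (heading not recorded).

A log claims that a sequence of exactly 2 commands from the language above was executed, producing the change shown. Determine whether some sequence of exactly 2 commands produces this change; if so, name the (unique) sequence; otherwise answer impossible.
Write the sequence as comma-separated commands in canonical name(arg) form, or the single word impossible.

turn(right), move(1)

key: running move(1) before turn(right) would end elsewhere — order is forced
from: x=2 y=3 heading=east
step 1 (turn(right)): x=2 y=3 heading=south
step 2 (move(1)): x=2 y=2 heading=south
uniquely the one of 25 2-step routes that fits.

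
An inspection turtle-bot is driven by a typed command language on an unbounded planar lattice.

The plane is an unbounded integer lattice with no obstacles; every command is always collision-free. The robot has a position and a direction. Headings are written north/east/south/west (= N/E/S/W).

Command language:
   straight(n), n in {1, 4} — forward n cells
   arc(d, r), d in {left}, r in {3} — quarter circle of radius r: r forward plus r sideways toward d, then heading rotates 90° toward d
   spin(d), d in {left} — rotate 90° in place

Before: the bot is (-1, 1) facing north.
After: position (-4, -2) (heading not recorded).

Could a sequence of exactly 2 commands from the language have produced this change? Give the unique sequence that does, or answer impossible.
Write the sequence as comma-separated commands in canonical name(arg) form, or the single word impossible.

key: running arc(left, 3) before spin(left) would end elsewhere — order is forced
from: (-1, 1) facing north
step 1 (spin(left)): (-1, 1) facing west
step 2 (arc(left, 3)): (-4, -2) facing south
no other 2-command option fits: unique.

spin(left), arc(left, 3)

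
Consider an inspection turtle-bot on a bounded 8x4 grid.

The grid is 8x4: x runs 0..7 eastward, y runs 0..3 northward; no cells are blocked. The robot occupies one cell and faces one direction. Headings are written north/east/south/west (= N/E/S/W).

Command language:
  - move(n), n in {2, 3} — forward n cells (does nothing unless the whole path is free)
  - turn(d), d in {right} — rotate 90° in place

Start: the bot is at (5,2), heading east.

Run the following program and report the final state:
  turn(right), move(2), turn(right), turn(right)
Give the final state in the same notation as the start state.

begin: at (5,2), heading east
step 1 (turn(right)): at (5,2), heading south
step 2 (move(2)): at (5,0), heading south
step 3 (turn(right)): at (5,0), heading west
step 4 (turn(right)): at (5,0), heading north

at (5,0), heading north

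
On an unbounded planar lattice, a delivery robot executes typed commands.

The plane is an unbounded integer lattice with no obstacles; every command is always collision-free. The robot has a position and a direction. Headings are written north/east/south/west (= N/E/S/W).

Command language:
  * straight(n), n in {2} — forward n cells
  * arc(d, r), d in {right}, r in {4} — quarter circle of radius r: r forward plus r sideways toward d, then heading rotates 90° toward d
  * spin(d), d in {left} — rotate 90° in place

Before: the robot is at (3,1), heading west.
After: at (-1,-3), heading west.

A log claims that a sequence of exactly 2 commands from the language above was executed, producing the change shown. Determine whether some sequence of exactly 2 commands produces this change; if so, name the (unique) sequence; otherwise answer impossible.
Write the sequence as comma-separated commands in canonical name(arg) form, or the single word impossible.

key: running arc(right, 4) before spin(left) would end elsewhere — order is forced
initial: at (3,1), heading west
1. spin(left) → at (3,1), heading south
2. arc(right, 4) → at (-1,-3), heading west
all 9 alternatives checked — unique.

spin(left), arc(right, 4)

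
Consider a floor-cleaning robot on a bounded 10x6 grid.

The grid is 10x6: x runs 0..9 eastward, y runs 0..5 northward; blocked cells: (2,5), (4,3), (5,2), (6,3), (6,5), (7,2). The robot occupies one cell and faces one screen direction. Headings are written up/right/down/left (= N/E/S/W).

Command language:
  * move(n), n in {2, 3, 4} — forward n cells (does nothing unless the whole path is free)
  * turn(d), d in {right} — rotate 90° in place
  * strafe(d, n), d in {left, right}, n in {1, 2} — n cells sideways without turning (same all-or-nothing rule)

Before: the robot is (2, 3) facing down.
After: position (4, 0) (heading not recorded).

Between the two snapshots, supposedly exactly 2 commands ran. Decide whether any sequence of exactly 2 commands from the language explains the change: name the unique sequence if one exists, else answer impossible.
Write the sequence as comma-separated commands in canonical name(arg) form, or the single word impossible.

move(3), strafe(left, 2)

key: order matters: swapping move(3) and strafe(left, 2) lands elsewhere
start: (2, 3) facing down
[1] after move(3): (2, 0) facing down
[2] after strafe(left, 2): (4, 0) facing down
uniquely the one of 64 2-step routes that fits.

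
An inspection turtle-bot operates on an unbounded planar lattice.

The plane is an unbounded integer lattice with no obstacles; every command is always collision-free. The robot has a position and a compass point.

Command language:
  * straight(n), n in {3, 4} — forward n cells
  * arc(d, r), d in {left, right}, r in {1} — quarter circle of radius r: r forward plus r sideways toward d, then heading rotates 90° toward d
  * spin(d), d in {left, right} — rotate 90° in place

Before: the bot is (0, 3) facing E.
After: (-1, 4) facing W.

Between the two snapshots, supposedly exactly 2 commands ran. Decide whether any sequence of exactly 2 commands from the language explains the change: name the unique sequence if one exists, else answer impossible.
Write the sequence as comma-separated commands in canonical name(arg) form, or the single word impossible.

spin(left), arc(left, 1)

key: position moved to (-1,4) AND the heading swung to W — translation plus rotation needed
from: (0, 3) facing E
[1] after spin(left): (0, 3) facing N
[2] after arc(left, 1): (-1, 4) facing W
no other 2-command option fits: unique.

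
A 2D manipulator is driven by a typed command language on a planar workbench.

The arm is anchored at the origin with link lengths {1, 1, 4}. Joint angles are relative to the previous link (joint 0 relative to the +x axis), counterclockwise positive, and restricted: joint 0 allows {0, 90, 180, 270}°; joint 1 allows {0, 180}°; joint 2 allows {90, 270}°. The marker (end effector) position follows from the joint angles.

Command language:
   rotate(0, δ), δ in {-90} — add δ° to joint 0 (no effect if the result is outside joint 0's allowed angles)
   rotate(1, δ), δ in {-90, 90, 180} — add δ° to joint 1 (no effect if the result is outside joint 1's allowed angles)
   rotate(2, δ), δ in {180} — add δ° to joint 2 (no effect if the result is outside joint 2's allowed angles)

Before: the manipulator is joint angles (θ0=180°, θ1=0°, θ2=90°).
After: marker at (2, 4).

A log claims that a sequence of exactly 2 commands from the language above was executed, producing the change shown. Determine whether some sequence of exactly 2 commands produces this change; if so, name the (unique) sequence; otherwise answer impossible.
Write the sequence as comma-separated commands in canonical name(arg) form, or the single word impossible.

rotate(0, -90), rotate(0, -90)

initial: joint angles (θ0=180°, θ1=0°, θ2=90°)
[1] after rotate(0, -90): joint angles (θ0=90°, θ1=0°, θ2=90°)
[2] after rotate(0, -90): joint angles (θ0=0°, θ1=0°, θ2=90°)
all 25 alternatives checked — unique.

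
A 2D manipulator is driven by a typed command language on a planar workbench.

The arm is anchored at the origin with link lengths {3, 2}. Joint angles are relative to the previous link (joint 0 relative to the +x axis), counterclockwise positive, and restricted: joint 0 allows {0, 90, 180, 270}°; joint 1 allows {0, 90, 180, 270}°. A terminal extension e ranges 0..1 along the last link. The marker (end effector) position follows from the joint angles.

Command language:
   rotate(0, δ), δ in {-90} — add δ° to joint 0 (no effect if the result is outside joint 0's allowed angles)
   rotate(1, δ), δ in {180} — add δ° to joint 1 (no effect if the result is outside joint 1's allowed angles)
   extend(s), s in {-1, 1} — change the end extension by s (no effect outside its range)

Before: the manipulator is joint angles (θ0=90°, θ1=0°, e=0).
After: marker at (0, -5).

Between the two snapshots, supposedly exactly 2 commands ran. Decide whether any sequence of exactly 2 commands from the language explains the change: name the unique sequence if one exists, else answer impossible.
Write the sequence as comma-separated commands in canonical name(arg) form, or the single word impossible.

initial: joint angles (θ0=90°, θ1=0°, e=0)
step 1 (rotate(0, -90)): joint angles (θ0=0°, θ1=0°, e=0)
step 2 (rotate(0, -90)): joint angles (θ0=270°, θ1=0°, e=0)
all 16 alternatives checked — unique.

rotate(0, -90), rotate(0, -90)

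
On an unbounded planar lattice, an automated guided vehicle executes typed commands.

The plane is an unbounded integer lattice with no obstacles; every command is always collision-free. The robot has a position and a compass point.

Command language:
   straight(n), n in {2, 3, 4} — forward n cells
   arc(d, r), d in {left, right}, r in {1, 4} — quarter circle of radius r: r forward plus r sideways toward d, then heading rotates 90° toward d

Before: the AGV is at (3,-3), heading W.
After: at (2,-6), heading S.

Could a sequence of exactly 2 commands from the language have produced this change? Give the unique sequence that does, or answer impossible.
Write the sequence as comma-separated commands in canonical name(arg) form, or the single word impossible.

arc(left, 1), straight(2)

key: running straight(2) before arc(left, 1) would end elsewhere — order is forced
initial: at (3,-3), heading W
[1] after arc(left, 1): at (2,-4), heading S
[2] after straight(2): at (2,-6), heading S
all 49 alternatives checked — unique.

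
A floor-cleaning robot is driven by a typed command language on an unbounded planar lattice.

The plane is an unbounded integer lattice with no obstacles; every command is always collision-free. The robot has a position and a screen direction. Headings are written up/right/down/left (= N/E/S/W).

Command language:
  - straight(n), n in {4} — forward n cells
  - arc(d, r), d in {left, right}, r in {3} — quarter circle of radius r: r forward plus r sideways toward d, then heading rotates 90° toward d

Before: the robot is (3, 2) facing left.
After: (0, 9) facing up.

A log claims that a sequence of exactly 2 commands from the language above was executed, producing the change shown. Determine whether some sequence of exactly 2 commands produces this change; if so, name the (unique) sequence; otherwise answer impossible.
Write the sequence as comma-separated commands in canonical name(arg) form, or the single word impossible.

arc(right, 3), straight(4)

key: order matters: swapping arc(right, 3) and straight(4) lands elsewhere
initial: (3, 2) facing left
step 1 (arc(right, 3)): (0, 5) facing up
step 2 (straight(4)): (0, 9) facing up
no other 2-command option fits: unique.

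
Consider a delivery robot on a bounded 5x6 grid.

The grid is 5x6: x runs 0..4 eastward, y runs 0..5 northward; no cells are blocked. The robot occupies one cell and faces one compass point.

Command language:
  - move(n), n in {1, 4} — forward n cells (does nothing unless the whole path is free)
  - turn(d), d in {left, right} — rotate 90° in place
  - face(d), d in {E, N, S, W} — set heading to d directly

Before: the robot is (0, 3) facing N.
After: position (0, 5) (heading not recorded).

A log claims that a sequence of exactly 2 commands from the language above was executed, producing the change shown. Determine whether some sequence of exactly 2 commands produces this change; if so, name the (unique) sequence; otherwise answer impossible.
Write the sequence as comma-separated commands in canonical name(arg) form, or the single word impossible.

start: (0, 3) facing N
t=1 move(1) ⇒ (0, 4) facing N
t=2 move(1) ⇒ (0, 5) facing N
uniquely the one of 64 2-step routes that fits.

move(1), move(1)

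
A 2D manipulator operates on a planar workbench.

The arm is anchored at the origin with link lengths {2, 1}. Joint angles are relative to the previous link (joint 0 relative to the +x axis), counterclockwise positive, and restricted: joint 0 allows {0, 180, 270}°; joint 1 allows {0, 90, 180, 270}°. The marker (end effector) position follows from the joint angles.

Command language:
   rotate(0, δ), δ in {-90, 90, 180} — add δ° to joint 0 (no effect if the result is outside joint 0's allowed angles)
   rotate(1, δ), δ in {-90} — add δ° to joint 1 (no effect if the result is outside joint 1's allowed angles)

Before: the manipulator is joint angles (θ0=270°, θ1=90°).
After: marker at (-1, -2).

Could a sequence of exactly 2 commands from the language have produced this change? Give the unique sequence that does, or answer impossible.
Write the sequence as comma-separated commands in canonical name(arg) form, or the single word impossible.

rotate(1, -90), rotate(1, -90)

begin: joint angles (θ0=270°, θ1=90°)
[1] after rotate(1, -90): joint angles (θ0=270°, θ1=0°)
[2] after rotate(1, -90): joint angles (θ0=270°, θ1=270°)
all 16 alternatives checked — unique.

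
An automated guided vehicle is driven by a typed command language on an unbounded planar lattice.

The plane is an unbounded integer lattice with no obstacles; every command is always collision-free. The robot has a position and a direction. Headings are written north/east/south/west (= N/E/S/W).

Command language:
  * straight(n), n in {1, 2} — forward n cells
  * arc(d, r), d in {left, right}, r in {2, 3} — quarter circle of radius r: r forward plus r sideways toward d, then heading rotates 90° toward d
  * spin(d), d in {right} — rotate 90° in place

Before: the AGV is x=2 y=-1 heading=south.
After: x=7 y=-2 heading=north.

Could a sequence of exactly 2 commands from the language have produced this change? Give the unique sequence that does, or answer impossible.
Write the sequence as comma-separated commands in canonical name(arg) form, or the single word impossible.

key: position moved to (7,-2) AND the heading swung to N — translation plus rotation needed
from: x=2 y=-1 heading=south
step 1 (arc(left, 3)): x=5 y=-4 heading=east
step 2 (arc(left, 2)): x=7 y=-2 heading=north
no rival 2-sequence matches.

arc(left, 3), arc(left, 2)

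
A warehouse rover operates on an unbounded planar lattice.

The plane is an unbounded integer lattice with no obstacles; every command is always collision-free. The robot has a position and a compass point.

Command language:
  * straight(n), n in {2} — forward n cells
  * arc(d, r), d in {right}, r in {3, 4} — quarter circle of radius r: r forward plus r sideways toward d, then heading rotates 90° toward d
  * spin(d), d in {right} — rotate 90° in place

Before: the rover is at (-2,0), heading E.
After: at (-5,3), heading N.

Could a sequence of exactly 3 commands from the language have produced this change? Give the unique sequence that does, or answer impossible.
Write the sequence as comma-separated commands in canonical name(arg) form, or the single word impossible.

spin(right), spin(right), arc(right, 3)

key: cell and facing (now N) both changed — the 3 commands mix motion and turning
begin: at (-2,0), heading E
step 1 (spin(right)): at (-2,0), heading S
step 2 (spin(right)): at (-2,0), heading W
step 3 (arc(right, 3)): at (-5,3), heading N
no other 3-command option fits: unique.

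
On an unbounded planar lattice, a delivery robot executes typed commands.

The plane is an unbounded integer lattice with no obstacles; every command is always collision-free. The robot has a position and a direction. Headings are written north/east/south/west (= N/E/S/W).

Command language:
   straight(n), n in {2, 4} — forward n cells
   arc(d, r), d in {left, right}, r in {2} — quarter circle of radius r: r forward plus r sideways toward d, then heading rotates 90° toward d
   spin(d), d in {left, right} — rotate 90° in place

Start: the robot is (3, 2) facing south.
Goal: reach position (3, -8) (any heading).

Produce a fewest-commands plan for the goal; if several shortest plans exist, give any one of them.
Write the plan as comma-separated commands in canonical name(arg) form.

straight(2), straight(4), straight(4)

begin: (3, 2) facing south
[1] after straight(2): (3, 0) facing south
[2] after straight(4): (3, -4) facing south
[3] after straight(4): (3, -8) facing south
minimal: 3 command(s), checked below 3.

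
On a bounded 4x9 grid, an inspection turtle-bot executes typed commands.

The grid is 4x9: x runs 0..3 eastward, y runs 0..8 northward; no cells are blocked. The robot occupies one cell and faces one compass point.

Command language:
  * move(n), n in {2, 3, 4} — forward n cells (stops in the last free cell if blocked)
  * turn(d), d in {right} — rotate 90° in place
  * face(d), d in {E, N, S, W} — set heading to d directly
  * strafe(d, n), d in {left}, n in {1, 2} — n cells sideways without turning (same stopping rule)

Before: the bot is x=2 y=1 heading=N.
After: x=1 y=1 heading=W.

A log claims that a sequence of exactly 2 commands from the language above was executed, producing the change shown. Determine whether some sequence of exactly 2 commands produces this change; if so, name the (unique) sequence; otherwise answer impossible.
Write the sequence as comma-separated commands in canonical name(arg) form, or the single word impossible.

strafe(left, 1), face(W)

key: running face(W) before strafe(left, 1) would end elsewhere — order is forced
t0: x=2 y=1 heading=N
1. strafe(left, 1) → x=1 y=1 heading=N
2. face(W) → x=1 y=1 heading=W
all 100 alternatives checked — unique.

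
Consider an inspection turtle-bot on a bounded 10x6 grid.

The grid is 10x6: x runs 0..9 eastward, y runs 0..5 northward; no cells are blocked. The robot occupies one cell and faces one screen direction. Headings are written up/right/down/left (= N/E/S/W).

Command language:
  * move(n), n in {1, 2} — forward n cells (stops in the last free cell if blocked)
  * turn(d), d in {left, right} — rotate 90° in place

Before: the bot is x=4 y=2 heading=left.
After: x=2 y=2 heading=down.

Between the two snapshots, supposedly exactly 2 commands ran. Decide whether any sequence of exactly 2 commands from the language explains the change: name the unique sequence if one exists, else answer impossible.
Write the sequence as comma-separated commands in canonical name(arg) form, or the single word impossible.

key: order matters: swapping move(2) and turn(left) lands elsewhere
start: x=4 y=2 heading=left
1. move(2) → x=2 y=2 heading=left
2. turn(left) → x=2 y=2 heading=down
uniquely the one of 16 2-step routes that fits.

move(2), turn(left)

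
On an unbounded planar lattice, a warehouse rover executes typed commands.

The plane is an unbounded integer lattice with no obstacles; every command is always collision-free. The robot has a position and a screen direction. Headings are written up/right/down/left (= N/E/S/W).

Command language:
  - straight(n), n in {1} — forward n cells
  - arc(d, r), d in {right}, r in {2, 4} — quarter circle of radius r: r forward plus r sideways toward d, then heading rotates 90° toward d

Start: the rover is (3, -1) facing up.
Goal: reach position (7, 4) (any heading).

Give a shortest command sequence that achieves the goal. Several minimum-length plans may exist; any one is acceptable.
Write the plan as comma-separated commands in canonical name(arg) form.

straight(1), arc(right, 4)

from: (3, -1) facing up
t=1 straight(1) ⇒ (3, 0) facing up
t=2 arc(right, 4) ⇒ (7, 4) facing right
nothing shorter than 2 reaches the goal.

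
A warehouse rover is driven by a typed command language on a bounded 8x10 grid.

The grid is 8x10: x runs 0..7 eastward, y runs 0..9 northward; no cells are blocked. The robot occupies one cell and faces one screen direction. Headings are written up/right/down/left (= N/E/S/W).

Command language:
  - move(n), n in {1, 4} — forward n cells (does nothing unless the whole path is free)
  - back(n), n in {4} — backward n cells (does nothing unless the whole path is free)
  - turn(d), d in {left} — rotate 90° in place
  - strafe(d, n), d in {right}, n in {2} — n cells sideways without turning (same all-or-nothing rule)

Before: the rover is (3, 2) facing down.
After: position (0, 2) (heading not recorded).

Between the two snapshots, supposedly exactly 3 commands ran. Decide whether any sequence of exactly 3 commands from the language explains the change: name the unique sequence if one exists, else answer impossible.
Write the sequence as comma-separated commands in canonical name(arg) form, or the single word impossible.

key: running back(4) before turn(left) would end elsewhere — order is forced
start: (3, 2) facing down
1. turn(left) → (3, 2) facing right
2. move(1) → (4, 2) facing right
3. back(4) → (0, 2) facing right
no rival 3-sequence matches.

turn(left), move(1), back(4)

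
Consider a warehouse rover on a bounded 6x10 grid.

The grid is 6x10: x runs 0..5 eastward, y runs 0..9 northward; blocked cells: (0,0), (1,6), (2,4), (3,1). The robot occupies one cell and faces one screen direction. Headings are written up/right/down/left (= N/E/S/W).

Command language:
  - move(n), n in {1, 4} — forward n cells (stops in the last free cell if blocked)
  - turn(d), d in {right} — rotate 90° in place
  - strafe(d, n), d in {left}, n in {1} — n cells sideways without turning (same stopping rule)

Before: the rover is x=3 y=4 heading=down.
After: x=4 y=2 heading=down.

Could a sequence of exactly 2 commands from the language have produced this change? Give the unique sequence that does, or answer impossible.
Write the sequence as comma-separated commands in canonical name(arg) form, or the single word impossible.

move(4), strafe(left, 1)

key: order matters: swapping move(4) and strafe(left, 1) lands elsewhere
begin: x=3 y=4 heading=down
step 1 (move(4)): x=3 y=2 heading=down
step 2 (strafe(left, 1)): x=4 y=2 heading=down
all 16 alternatives checked — unique.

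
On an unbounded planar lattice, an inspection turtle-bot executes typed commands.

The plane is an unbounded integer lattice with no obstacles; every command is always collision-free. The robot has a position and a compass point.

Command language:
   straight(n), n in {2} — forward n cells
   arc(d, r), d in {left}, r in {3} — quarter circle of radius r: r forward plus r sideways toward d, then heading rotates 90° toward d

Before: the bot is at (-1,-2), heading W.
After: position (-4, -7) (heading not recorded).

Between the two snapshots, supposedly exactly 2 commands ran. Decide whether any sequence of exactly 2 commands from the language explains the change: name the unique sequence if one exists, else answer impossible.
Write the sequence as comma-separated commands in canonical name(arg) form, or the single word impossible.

key: running straight(2) before arc(left, 3) would end elsewhere — order is forced
initial: at (-1,-2), heading W
t=1 arc(left, 3) ⇒ at (-4,-5), heading S
t=2 straight(2) ⇒ at (-4,-7), heading S
no rival 2-sequence matches.

arc(left, 3), straight(2)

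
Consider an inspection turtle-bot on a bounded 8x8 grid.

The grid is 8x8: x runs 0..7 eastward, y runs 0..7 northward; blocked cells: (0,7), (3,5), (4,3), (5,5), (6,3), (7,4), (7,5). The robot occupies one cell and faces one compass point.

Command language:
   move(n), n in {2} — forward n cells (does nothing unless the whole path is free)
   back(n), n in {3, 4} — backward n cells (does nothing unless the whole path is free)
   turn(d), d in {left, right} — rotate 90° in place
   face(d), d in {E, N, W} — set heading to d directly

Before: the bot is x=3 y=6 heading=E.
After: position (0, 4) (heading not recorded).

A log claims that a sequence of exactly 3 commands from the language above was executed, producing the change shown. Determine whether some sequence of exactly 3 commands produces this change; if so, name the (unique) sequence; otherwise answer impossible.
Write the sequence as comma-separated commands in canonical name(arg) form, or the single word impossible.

key: order matters: swapping back(3) and move(2) lands elsewhere
initial: x=3 y=6 heading=E
step 1 (back(3)): x=0 y=6 heading=E
step 2 (turn(right)): x=0 y=6 heading=S
step 3 (move(2)): x=0 y=4 heading=S
all 512 alternatives checked — unique.

back(3), turn(right), move(2)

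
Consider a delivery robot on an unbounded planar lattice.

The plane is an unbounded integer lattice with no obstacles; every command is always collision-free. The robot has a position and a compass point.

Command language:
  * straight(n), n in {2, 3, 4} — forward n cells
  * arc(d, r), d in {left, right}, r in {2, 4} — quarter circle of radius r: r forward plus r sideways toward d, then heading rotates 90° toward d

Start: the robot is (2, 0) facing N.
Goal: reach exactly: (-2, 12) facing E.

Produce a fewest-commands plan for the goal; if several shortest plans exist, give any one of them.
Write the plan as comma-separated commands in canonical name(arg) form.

arc(left, 4), arc(right, 4), arc(right, 4)

start: (2, 0) facing N
[1] after arc(left, 4): (-2, 4) facing W
[2] after arc(right, 4): (-6, 8) facing N
[3] after arc(right, 4): (-2, 12) facing E
no 2-step plan works, so 3 is optimal.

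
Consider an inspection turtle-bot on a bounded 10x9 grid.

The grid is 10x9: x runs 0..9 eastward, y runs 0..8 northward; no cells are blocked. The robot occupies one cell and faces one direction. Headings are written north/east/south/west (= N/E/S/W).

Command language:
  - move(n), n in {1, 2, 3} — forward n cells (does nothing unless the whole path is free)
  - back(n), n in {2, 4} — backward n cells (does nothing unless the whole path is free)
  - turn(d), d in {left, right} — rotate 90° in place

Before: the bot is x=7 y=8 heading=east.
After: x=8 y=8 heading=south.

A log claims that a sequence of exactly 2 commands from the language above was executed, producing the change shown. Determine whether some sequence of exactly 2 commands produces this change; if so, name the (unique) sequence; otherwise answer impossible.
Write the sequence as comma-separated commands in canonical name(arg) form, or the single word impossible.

key: running turn(right) before move(1) would end elsewhere — order is forced
start: x=7 y=8 heading=east
1. move(1) → x=8 y=8 heading=east
2. turn(right) → x=8 y=8 heading=south
no other 2-command option fits: unique.

move(1), turn(right)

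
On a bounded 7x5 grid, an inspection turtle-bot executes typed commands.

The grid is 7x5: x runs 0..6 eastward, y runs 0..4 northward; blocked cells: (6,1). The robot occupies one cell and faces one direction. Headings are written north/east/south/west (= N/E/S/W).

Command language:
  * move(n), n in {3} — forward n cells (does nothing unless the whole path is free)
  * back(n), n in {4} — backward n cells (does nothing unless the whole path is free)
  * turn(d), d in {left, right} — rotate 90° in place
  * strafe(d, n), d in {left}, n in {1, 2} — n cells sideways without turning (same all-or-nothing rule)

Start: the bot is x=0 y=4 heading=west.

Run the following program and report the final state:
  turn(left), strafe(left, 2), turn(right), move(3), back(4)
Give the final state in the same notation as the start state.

x=6 y=4 heading=west

initial: x=0 y=4 heading=west
step 1 (turn(left)): x=0 y=4 heading=south
step 2 (strafe(left, 2)): x=2 y=4 heading=south
step 3 (turn(right)): x=2 y=4 heading=west
step 4 (move(3)): x=2 y=4 heading=west
step 5 (back(4)): x=6 y=4 heading=west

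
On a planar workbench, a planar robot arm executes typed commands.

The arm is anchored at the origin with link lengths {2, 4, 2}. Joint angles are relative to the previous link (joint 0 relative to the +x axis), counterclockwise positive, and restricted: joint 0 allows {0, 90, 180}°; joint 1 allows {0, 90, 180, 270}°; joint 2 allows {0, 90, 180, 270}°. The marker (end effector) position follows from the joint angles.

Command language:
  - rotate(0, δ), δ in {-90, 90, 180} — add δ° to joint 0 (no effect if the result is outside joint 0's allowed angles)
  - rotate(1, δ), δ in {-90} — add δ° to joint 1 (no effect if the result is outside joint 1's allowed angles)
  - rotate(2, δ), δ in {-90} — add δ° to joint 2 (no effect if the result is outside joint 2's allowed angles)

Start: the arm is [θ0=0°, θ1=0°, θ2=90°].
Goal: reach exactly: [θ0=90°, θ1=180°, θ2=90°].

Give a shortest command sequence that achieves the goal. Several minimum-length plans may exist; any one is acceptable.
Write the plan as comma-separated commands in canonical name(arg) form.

rotate(1, -90), rotate(1, -90), rotate(0, 90)

from: [θ0=0°, θ1=0°, θ2=90°]
1. rotate(1, -90) → [θ0=0°, θ1=270°, θ2=90°]
2. rotate(1, -90) → [θ0=0°, θ1=180°, θ2=90°]
3. rotate(0, 90) → [θ0=90°, θ1=180°, θ2=90°]
nothing shorter than 3 reaches the goal.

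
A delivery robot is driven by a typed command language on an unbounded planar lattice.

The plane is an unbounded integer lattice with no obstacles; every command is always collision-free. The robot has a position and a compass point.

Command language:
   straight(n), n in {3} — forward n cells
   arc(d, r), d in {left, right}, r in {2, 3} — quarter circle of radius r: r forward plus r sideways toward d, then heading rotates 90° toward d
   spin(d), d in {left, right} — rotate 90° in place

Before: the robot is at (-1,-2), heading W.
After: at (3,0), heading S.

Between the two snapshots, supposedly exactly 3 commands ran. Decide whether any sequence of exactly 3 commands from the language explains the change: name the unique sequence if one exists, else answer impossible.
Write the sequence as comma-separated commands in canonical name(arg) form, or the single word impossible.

arc(right, 2), arc(right, 3), arc(right, 3)

key: position moved to (3,0) AND the heading swung to S — translation plus rotation needed
t0: at (-1,-2), heading W
[1] after arc(right, 2): at (-3,0), heading N
[2] after arc(right, 3): at (0,3), heading E
[3] after arc(right, 3): at (3,0), heading S
uniquely the one of 343 3-step routes that fits.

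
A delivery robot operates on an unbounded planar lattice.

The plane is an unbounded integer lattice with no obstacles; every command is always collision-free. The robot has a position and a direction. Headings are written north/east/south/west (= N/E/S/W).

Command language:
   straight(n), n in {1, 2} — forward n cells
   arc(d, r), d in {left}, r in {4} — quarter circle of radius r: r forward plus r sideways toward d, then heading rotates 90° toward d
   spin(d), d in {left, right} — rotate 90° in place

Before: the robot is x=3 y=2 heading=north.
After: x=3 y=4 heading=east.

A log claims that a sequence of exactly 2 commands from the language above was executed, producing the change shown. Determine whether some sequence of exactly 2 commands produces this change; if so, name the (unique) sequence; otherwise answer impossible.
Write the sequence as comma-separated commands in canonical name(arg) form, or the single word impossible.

straight(2), spin(right)

key: running spin(right) before straight(2) would end elsewhere — order is forced
start: x=3 y=2 heading=north
t=1 straight(2) ⇒ x=3 y=4 heading=north
t=2 spin(right) ⇒ x=3 y=4 heading=east
no other 2-command option fits: unique.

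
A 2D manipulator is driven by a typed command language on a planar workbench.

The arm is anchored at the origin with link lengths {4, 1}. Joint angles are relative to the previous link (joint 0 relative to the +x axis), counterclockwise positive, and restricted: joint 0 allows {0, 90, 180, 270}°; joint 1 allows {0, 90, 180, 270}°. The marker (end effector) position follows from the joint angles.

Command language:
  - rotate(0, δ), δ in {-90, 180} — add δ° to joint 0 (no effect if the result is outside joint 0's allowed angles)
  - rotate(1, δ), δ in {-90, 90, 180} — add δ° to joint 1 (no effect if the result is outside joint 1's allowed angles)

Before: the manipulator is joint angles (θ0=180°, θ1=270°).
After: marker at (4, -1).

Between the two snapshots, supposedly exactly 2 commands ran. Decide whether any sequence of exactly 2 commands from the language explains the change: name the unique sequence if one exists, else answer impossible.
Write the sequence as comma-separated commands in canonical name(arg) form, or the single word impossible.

from: joint angles (θ0=180°, θ1=270°)
1. rotate(0, -90) → joint angles (θ0=90°, θ1=270°)
2. rotate(0, -90) → joint angles (θ0=0°, θ1=270°)
uniquely the one of 25 2-step routes that fits.

rotate(0, -90), rotate(0, -90)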